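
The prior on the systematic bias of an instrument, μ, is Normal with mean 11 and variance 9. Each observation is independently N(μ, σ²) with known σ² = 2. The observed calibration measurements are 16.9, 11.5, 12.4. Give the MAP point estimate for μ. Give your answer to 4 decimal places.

μ̂_MAP = 13.4207

n = 3; x̄ = (16.9 + 11.5 + 12.4)/3 = 40.8/3 = 13.6.
For a Normal prior and Normal likelihood with known variance, the posterior is Normal; its mode equals its mean, the precision-weighted average.
Prior precision 1/σ₀² = 1/9; data precision n/σ² = 3/2 = 1.5.
μ̂ = ((1/9)·11 + 1.5·13.6) / (1/9 + 1.5) = (973/45)/(29/18) = 1946/145 ≈ 13.4207.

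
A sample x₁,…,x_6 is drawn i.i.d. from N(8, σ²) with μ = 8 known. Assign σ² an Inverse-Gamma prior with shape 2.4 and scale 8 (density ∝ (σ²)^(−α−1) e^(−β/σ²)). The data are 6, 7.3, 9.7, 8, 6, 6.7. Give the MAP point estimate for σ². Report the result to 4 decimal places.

Sum of squared deviations about the known mean: SS = (6−8)² + (7.3−8)² + (9.7−8)² + (8−8)² + (6−8)² + (6.7−8)² = 13.07.
The Normal likelihood contributes (σ²)^(−n/2) exp(−SS/(2σ²)), so the posterior is Inverse-Gamma(α + n/2, β + SS/2) = Inverse-Gamma(5.4, 14.535).
The mode of Inverse-Gamma(a, b) is b/(a+1) = 14.535/6.4 ≈ 2.2711.

σ̂²_MAP = 2.2711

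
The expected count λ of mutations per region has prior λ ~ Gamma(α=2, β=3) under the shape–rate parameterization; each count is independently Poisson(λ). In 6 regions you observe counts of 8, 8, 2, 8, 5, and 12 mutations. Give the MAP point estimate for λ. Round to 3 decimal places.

Σxᵢ = 8+8+2+8+5+12 = 43, with n = 6.
Posterior ∝ λe^(−3λ) · λ^43e^(−6λ) = λ^44e^(−9λ), i.e. Gamma(shape=45, rate=9).
The mode of a Gamma(a, b) with a ≥ 1 (shape–rate) is (a−1)/b = 44/9 ≈ 4.889.

λ̂_MAP = 4.889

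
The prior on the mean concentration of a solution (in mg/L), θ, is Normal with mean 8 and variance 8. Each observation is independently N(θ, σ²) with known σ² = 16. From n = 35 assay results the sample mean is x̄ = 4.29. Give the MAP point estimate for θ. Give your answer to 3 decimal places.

n = 35, x̄ = 4.29.
For a Normal prior and Normal likelihood with known variance, the posterior is Normal; its mode equals its mean, the precision-weighted average.
Prior precision 1/σ₀² = 1/8 = 0.125; data precision n/σ² = 35/16 = 2.1875.
θ̂ = (0.125·8 + 2.1875·4.29) / (0.125 + 2.1875) = 10.384375/2.3125 = 3323/740 ≈ 4.491.

θ̂_MAP = 4.491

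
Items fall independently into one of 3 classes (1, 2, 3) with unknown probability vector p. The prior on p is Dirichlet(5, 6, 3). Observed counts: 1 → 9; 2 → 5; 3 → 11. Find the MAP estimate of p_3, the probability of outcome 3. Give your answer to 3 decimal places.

The posterior is Dirichlet(αᵢ + nᵢ) = Dirichlet(14, 11, 14).
For a Dirichlet(a₁,…,a_K) with all aᵢ > 1, the mode has j-th component (aⱼ − 1)/(Σaᵢ − K).
Here Σaᵢ = 39 and K = 3, so p_3 = (14 − 1)/(39 − 3) = 13/36 ≈ 0.361.

MAP estimate: 0.361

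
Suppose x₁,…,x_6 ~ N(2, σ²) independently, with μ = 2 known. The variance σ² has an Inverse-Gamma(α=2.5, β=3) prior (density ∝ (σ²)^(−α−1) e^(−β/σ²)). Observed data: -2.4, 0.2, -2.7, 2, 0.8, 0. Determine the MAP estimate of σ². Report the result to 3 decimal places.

Sum of squared deviations about the known mean: SS = (-2.4−2)² + (0.2−2)² + (-2.7−2)² + (2−2)² + (0.8−2)² + (0−2)² = 50.13.
The Normal likelihood contributes (σ²)^(−n/2) exp(−SS/(2σ²)), so the posterior is Inverse-Gamma(α + n/2, β + SS/2) = Inverse-Gamma(5.5, 28.065).
The mode of Inverse-Gamma(a, b) is b/(a+1) = 28.065/6.5 ≈ 4.318.

σ̂²_MAP = 4.318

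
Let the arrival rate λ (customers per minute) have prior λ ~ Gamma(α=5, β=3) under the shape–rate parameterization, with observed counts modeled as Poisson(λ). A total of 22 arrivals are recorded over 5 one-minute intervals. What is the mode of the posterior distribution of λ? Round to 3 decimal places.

Σxᵢ = 22, n = 5.
Posterior ∝ λ^4e^(−3λ) · λ^22e^(−5λ) = λ^26e^(−8λ), i.e. Gamma(shape=27, rate=8).
The mode of a Gamma(a, b) with a ≥ 1 (shape–rate) is (a−1)/b = 26/8 ≈ 3.250.

λ̂_MAP = 3.250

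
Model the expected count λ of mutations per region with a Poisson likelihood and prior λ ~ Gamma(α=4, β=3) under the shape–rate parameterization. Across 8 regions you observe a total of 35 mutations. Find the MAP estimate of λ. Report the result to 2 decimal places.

Σxᵢ = 35, n = 8.
Posterior ∝ λ^3e^(−3λ) · λ^35e^(−8λ) = λ^38e^(−11λ), i.e. Gamma(shape=39, rate=11).
The mode of a Gamma(a, b) with a ≥ 1 (shape–rate) is (a−1)/b = 38/11 ≈ 3.45.

λ̂_MAP = 3.45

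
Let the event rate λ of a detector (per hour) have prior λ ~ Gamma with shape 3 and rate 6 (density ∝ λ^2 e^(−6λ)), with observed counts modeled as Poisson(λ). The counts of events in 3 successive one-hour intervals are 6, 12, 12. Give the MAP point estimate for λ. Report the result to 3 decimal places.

Σxᵢ = 6+12+12 = 30, with n = 3.
Posterior ∝ λ^2e^(−6λ) · λ^30e^(−3λ) = λ^32e^(−9λ), i.e. Gamma(shape=33, rate=9).
The mode of a Gamma(a, b) with a ≥ 1 (shape–rate) is (a−1)/b = 32/9 ≈ 3.556.

λ̂_MAP = 3.556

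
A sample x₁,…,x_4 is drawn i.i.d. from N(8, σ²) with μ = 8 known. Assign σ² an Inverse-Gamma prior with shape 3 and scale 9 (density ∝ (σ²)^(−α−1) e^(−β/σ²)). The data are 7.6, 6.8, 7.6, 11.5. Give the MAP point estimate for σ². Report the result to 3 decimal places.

σ̂²_MAP = 2.668

Sum of squared deviations about the known mean: SS = (7.6−8)² + (6.8−8)² + (7.6−8)² + (11.5−8)² = 14.01.
The Normal likelihood contributes (σ²)^(−n/2) exp(−SS/(2σ²)), so the posterior is Inverse-Gamma(α + n/2, β + SS/2) = Inverse-Gamma(5, 16.005).
The mode of Inverse-Gamma(a, b) is b/(a+1) = 16.005/6 ≈ 2.668.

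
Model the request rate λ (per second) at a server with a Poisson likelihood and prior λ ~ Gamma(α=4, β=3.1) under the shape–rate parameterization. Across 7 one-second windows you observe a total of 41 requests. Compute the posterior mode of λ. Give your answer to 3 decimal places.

Σxᵢ = 41, n = 7.
Posterior ∝ λ^3e^(−3.1λ) · λ^41e^(−7λ) = λ^44e^(−10.1λ), i.e. Gamma(shape=45, rate=10.1).
The mode of a Gamma(a, b) with a ≥ 1 (shape–rate) is (a−1)/b = 44/10.1 ≈ 4.356.

λ̂_MAP = 4.356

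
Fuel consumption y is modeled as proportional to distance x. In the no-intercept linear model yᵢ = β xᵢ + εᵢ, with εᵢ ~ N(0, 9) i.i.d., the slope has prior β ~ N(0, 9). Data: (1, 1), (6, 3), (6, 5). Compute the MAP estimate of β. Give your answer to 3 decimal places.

log p(β | y) = −Σ(yᵢ − βxᵢ)²/(2·9) − β²/(2·9) + const.
Setting the derivative to zero: Σxᵢ(yᵢ − βxᵢ)/9 − β/9 = 0, so β = Σxᵢyᵢ / (Σxᵢ² + σ²/τ²).
Σxᵢyᵢ = 1·1 + 6·3 + 6·5 = 49; Σxᵢ² = 73; σ²/τ² = 1.
β̂_MAP = 49 / (73 + 1) = 49/74 ≈ 0.662.

β̂_MAP = 0.662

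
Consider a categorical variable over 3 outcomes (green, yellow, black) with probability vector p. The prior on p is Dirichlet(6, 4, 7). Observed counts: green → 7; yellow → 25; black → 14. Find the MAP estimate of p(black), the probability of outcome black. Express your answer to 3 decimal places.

The posterior is Dirichlet(αᵢ + nᵢ) = Dirichlet(13, 29, 21).
For a Dirichlet(a₁,…,a_K) with all aᵢ > 1, the mode has j-th component (aⱼ − 1)/(Σaᵢ − K).
Here Σaᵢ = 63 and K = 3, so p(black) = (21 − 1)/(63 − 3) = 20/60 ≈ 0.333.

MAP estimate of p(black) = 0.333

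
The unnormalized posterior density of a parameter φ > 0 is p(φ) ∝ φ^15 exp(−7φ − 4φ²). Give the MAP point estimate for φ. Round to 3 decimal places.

ℓ'(φ) = 15/φ − 7 − 8φ. Setting this to zero and multiplying by φ: 8φ² + 7φ − 15 = 0.
φ = (−7 + √(7² + 4·8·15)) / (2·8) = (−7 + √529) / 16 = (−7 + 23)/16 = 1.
ℓ''(φ) = −15/φ² − 8 < 0, confirming a maximum.

φ̂_MAP = 1.000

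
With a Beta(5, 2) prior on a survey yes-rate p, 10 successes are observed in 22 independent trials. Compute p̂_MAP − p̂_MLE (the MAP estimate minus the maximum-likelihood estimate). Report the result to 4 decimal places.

MAP − MLE = 0.0640

Posterior is Beta(15, 14); MAP = (15−1)/(29−2) = 14/27 ≈ 0.51852.
MLE ignores the prior: p̂_MLE = k/n = 10/22 ≈ 0.45455.
Difference = 14/27 − 10/22 = 19/297 ≈ 0.0640.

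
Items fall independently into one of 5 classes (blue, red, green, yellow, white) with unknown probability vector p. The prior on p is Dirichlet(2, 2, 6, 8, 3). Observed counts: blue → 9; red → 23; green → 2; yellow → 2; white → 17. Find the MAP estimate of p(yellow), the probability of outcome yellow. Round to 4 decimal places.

MAP estimate of p(yellow) = 0.1304

The posterior is Dirichlet(αᵢ + nᵢ) = Dirichlet(11, 25, 8, 10, 20).
For a Dirichlet(a₁,…,a_K) with all aᵢ > 1, the mode has j-th component (aⱼ − 1)/(Σaᵢ − K).
Here Σaᵢ = 74 and K = 5, so p(yellow) = (10 − 1)/(74 − 5) = 9/69 ≈ 0.1304.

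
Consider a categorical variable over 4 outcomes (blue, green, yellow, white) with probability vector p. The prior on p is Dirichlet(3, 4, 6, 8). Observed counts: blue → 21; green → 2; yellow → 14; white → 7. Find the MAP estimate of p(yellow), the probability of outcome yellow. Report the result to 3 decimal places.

MAP estimate of p(yellow) = 0.311

The posterior is Dirichlet(αᵢ + nᵢ) = Dirichlet(24, 6, 20, 15).
For a Dirichlet(a₁,…,a_K) with all aᵢ > 1, the mode has j-th component (aⱼ − 1)/(Σaᵢ − K).
Here Σaᵢ = 65 and K = 4, so p(yellow) = (20 − 1)/(65 − 4) = 19/61 ≈ 0.311.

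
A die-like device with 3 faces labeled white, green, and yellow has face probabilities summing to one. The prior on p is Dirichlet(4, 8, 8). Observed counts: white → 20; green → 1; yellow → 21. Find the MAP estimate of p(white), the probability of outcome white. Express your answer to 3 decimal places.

The posterior is Dirichlet(αᵢ + nᵢ) = Dirichlet(24, 9, 29).
For a Dirichlet(a₁,…,a_K) with all aᵢ > 1, the mode has j-th component (aⱼ − 1)/(Σaᵢ − K).
Here Σaᵢ = 62 and K = 3, so p(white) = (24 − 1)/(62 − 3) = 23/59 ≈ 0.390.

MAP estimate of p(white) = 0.390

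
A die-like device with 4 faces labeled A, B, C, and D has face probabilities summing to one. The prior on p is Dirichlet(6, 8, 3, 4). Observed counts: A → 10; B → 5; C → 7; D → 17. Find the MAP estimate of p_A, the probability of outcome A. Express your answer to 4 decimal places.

MAP estimate of p_A = 0.2679

The posterior is Dirichlet(αᵢ + nᵢ) = Dirichlet(16, 13, 10, 21).
For a Dirichlet(a₁,…,a_K) with all aᵢ > 1, the mode has j-th component (aⱼ − 1)/(Σaᵢ − K).
Here Σaᵢ = 60 and K = 4, so p_A = (16 − 1)/(60 − 4) = 15/56 ≈ 0.2679.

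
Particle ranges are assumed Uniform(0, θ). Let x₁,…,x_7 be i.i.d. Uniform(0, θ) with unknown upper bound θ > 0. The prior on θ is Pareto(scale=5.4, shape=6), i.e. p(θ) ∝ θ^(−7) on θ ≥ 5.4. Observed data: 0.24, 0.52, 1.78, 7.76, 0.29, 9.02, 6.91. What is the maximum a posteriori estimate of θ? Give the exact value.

The Uniform(0, θ) likelihood is θ^(−n) for θ ≥ max(xᵢ), zero otherwise. Here max(xᵢ) = 9.02.
Posterior ∝ θ^(−7) · θ^(−7) = θ^(−14) on θ ≥ max(5.4, 9.02) = 9.02.
This density is strictly decreasing in θ, so the posterior mode lies at the lower boundary of the support.

θ̂_MAP = 9.02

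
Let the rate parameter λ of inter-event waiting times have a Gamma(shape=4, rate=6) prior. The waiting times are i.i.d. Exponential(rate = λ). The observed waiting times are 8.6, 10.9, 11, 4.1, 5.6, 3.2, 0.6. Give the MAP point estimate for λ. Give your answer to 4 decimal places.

The Exponential(rate=λ) likelihood is ∝ λ^n e^(−λΣtᵢ). Here n = 7 and Σtᵢ = 8.6 + 10.9 + 11 + 4.1 + 5.6 + 3.2 + 0.6 = 44.
Posterior ∝ λ^3e^(−6λ) · λ^7e^(−44λ) = λ^10e^(−50λ), i.e. Gamma(11, 50).
Mode = (a−1)/b = 10/50 ≈ 0.2000.

λ̂_MAP = 0.2000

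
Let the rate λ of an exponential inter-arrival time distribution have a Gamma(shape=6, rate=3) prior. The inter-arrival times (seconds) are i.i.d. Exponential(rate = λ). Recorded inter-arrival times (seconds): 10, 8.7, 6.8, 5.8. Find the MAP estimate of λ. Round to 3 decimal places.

λ̂_MAP = 0.262

The Exponential(rate=λ) likelihood is ∝ λ^n e^(−λΣtᵢ). Here n = 4 and Σtᵢ = 10 + 8.7 + 6.8 + 5.8 = 31.3.
Posterior ∝ λ^5e^(−3λ) · λ^4e^(−31.3λ) = λ^9e^(−34.3λ), i.e. Gamma(10, 34.3).
Mode = (a−1)/b = 9/34.3 ≈ 0.262.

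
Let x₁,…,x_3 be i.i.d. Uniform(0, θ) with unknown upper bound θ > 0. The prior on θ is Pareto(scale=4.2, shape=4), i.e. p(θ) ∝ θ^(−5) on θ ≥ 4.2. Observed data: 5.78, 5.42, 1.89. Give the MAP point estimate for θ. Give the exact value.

θ̂_MAP = 5.78

The Uniform(0, θ) likelihood is θ^(−n) for θ ≥ max(xᵢ), zero otherwise. Here max(xᵢ) = 5.78.
Posterior ∝ θ^(−5) · θ^(−3) = θ^(−8) on θ ≥ max(4.2, 5.78) = 5.78.
This density is strictly decreasing in θ, so the posterior mode lies at the lower boundary of the support.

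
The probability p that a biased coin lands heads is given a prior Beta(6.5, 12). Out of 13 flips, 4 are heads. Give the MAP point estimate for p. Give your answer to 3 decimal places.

Prior: Beta(6.5, 12).
Data: 4 successes in 13 trials. The binomial likelihood contributes p^4(1−p)^9, so the posterior is Beta(6.5+4, 12+9) = Beta(10.5, 21).
For Beta(a, b) with a, b > 1 the mode is (a−1)/(a+b−2) = 9.5/29.5 ≈ 0.322.

p̂_MAP = 0.322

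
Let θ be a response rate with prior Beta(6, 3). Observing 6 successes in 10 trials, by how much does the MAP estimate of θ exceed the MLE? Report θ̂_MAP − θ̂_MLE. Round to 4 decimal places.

Posterior is Beta(12, 7); MAP = (12−1)/(19−2) = 11/17 ≈ 0.64706.
MLE ignores the prior: θ̂_MLE = k/n = 6/10 ≈ 0.60000.
Difference = 11/17 − 6/10 = 4/85 ≈ 0.0471.

MAP − MLE = 0.0471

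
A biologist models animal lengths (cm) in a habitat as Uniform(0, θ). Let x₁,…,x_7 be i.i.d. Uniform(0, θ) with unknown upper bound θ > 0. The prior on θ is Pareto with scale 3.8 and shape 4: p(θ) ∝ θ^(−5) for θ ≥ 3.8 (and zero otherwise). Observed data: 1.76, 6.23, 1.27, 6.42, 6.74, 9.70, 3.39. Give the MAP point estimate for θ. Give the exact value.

The Uniform(0, θ) likelihood is θ^(−n) for θ ≥ max(xᵢ), zero otherwise. Here max(xᵢ) = 9.70.
Posterior ∝ θ^(−5) · θ^(−7) = θ^(−12) on θ ≥ max(3.8, 9.70) = 9.70.
This density is strictly decreasing in θ, so the posterior mode lies at the lower boundary of the support.

θ̂_MAP = 9.70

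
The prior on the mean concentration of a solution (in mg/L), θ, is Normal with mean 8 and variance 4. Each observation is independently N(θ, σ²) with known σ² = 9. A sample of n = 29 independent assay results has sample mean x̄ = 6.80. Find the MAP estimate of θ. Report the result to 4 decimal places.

θ̂_MAP = 6.8864

n = 29, x̄ = 6.80.
For a Normal prior and Normal likelihood with known variance, the posterior is Normal; its mode equals its mean, the precision-weighted average.
Prior precision 1/σ₀² = 1/4 = 0.25; data precision n/σ² = 29/9.
θ̂ = (0.25·8 + (29/9)·6.8) / (0.25 + 29/9) = (1076/45)/(125/36) = 6.8864.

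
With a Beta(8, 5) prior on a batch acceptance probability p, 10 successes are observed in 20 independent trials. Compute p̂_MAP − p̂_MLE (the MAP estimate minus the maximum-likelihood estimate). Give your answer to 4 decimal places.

Posterior is Beta(18, 15); MAP = (18−1)/(33−2) = 17/31 ≈ 0.54839.
MLE ignores the prior: p̂_MLE = k/n = 10/20 ≈ 0.50000.
Difference = 17/31 − 10/20 = 3/62 ≈ 0.0484.

MAP − MLE = 0.0484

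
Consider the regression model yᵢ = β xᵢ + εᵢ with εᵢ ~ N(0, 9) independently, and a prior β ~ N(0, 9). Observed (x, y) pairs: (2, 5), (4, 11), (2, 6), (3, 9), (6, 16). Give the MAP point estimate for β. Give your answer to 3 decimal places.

log p(β | y) = −Σ(yᵢ − βxᵢ)²/(2·9) − β²/(2·9) + const.
Setting the derivative to zero: Σxᵢ(yᵢ − βxᵢ)/9 − β/9 = 0, so β = Σxᵢyᵢ / (Σxᵢ² + σ²/τ²).
Σxᵢyᵢ = 2·5 + 4·11 + 2·6 + 3·9 + 6·16 = 189; Σxᵢ² = 69; σ²/τ² = 1.
β̂_MAP = 189 / (69 + 1) = 189/70 ≈ 2.700.

β̂_MAP = 2.700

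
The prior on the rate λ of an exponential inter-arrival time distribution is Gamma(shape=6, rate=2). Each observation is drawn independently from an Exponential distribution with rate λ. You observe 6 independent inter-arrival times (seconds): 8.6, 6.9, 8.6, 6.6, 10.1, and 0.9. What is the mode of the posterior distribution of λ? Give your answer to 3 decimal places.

The Exponential(rate=λ) likelihood is ∝ λ^n e^(−λΣtᵢ). Here n = 6 and Σtᵢ = 8.6 + 6.9 + 8.6 + 6.6 + 10.1 + 0.9 = 41.7.
Posterior ∝ λ^5e^(−2λ) · λ^6e^(−41.7λ) = λ^11e^(−43.7λ), i.e. Gamma(12, 43.7).
Mode = (a−1)/b = 11/43.7 ≈ 0.252.

λ̂_MAP = 0.252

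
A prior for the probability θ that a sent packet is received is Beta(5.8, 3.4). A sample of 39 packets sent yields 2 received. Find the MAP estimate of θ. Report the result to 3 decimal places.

Prior: Beta(5.8, 3.4).
Data: 2 successes in 39 trials. The binomial likelihood contributes θ^2(1−θ)^37, so the posterior is Beta(5.8+2, 3.4+37) = Beta(7.8, 40.4).
For Beta(a, b) with a, b > 1 the mode is (a−1)/(a+b−2) = 6.8/46.2 ≈ 0.147.

θ̂_MAP = 0.147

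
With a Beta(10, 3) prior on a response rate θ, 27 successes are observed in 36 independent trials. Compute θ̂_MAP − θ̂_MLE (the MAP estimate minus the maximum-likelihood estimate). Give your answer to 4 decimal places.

Posterior is Beta(37, 12); MAP = (37−1)/(49−2) = 36/47 ≈ 0.76596.
MLE ignores the prior: θ̂_MLE = k/n = 27/36 ≈ 0.75000.
Difference = 36/47 − 27/36 = 3/188 ≈ 0.0160.

MAP − MLE = 0.0160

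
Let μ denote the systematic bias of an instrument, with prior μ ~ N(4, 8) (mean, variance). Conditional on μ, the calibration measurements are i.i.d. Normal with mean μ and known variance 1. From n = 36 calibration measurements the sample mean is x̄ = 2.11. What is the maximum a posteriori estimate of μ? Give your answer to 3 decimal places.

μ̂_MAP = 2.117

n = 36, x̄ = 2.11.
For a Normal prior and Normal likelihood with known variance, the posterior is Normal; its mode equals its mean, the precision-weighted average.
Prior precision 1/σ₀² = 1/8 = 0.125; data precision n/σ² = 36/1 = 36.
μ̂ = (0.125·4 + 36·2.11) / (0.125 + 36) = 76.46/36.125 = 15292/7225 ≈ 2.117.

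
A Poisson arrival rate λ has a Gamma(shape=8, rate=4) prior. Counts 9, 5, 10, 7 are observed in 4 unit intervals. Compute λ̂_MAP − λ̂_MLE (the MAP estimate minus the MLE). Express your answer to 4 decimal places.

Σxᵢ = 31. Posterior is Gamma(39, 8); MAP = (39−1)/8 = 38/8 ≈ 4.75000.
MLE = x̄ = 31/4 ≈ 7.75000.
Difference = 38/8 − 31/4 = -3 ≈ -3.0000.

MAP − MLE = -3.0000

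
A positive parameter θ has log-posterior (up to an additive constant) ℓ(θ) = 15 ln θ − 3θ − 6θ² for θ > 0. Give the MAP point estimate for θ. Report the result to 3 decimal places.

ℓ'(θ) = 15/θ − 3 − 12θ. Setting this to zero and multiplying by θ: 12θ² + 3θ − 15 = 0.
θ = (−3 + √(3² + 4·12·15)) / (2·12) = (−3 + √729) / 24 = (−3 + 27)/24 = 1.
ℓ''(θ) = −15/θ² − 12 < 0, confirming a maximum.

θ̂_MAP = 1.000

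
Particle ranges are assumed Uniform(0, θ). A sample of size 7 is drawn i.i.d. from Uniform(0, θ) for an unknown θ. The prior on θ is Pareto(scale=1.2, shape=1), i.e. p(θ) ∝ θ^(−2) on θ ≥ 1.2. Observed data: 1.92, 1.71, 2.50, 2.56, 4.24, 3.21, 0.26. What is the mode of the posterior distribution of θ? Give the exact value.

The Uniform(0, θ) likelihood is θ^(−n) for θ ≥ max(xᵢ), zero otherwise. Here max(xᵢ) = 4.24.
Posterior ∝ θ^(−2) · θ^(−7) = θ^(−9) on θ ≥ max(1.2, 4.24) = 4.24.
This density is strictly decreasing in θ, so the posterior mode lies at the lower boundary of the support.

θ̂_MAP = 4.24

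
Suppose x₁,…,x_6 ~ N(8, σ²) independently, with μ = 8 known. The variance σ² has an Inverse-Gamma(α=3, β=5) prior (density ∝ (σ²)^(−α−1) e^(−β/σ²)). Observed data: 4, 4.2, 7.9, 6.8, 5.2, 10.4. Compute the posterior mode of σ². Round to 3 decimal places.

σ̂²_MAP = 3.964

Sum of squared deviations about the known mean: SS = (4−8)² + (4.2−8)² + (7.9−8)² + (6.8−8)² + (5.2−8)² + (10.4−8)² = 45.49.
The Normal likelihood contributes (σ²)^(−n/2) exp(−SS/(2σ²)), so the posterior is Inverse-Gamma(α + n/2, β + SS/2) = Inverse-Gamma(6, 27.745).
The mode of Inverse-Gamma(a, b) is b/(a+1) = 27.745/7 ≈ 3.964.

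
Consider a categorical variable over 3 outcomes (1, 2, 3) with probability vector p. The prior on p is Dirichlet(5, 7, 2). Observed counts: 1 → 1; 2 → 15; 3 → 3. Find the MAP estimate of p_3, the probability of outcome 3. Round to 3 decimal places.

The posterior is Dirichlet(αᵢ + nᵢ) = Dirichlet(6, 22, 5).
For a Dirichlet(a₁,…,a_K) with all aᵢ > 1, the mode has j-th component (aⱼ − 1)/(Σaᵢ − K).
Here Σaᵢ = 33 and K = 3, so p_3 = (5 − 1)/(33 − 3) = 4/30 ≈ 0.133.

MAP estimate: 0.133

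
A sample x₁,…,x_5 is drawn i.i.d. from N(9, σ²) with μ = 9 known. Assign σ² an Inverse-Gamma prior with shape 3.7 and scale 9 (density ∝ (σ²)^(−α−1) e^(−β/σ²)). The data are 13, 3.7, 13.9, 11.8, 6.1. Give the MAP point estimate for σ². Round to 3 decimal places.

Sum of squared deviations about the known mean: SS = (13−9)² + (3.7−9)² + (13.9−9)² + (11.8−9)² + (6.1−9)² = 84.35.
The Normal likelihood contributes (σ²)^(−n/2) exp(−SS/(2σ²)), so the posterior is Inverse-Gamma(α + n/2, β + SS/2) = Inverse-Gamma(6.2, 51.175).
The mode of Inverse-Gamma(a, b) is b/(a+1) = 51.175/7.2 ≈ 7.108.

σ̂²_MAP = 7.108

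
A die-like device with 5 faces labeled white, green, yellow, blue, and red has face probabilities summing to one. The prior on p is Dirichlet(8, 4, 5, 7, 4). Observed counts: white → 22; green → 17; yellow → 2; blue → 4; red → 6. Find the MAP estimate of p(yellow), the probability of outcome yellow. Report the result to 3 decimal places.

The posterior is Dirichlet(αᵢ + nᵢ) = Dirichlet(30, 21, 7, 11, 10).
For a Dirichlet(a₁,…,a_K) with all aᵢ > 1, the mode has j-th component (aⱼ − 1)/(Σaᵢ − K).
Here Σaᵢ = 79 and K = 5, so p(yellow) = (7 − 1)/(79 − 5) = 6/74 ≈ 0.081.

MAP estimate of p(yellow) = 0.081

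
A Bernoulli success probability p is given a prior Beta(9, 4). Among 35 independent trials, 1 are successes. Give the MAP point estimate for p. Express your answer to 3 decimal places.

p̂_MAP = 0.196

Prior: Beta(9, 4).
Data: 1 success in 35 trials. The binomial likelihood contributes p(1−p)^34, so the posterior is Beta(9+1, 4+34) = Beta(10, 38).
For Beta(a, b) with a, b > 1 the mode is (a−1)/(a+b−2) = 9/46 ≈ 0.196.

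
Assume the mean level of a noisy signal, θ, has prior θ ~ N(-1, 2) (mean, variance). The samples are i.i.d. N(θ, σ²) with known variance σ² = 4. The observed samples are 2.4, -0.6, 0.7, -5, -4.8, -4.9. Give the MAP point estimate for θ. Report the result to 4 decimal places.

θ̂_MAP = -1.7750

n = 6; x̄ = (2.4 + (-0.6) + 0.7 + (-5) + (-4.8) + (-4.9))/6 = -12.2/6 = -61/30 ≈ -2.0333.
For a Normal prior and Normal likelihood with known variance, the posterior is Normal; its mode equals its mean, the precision-weighted average.
Prior precision 1/σ₀² = 1/2 = 0.5; data precision n/σ² = 6/4 = 1.5.
θ̂ = (0.5·(-1) + 1.5·(-61/30)) / (0.5 + 1.5) = (-3.55)/2 = -1.7750.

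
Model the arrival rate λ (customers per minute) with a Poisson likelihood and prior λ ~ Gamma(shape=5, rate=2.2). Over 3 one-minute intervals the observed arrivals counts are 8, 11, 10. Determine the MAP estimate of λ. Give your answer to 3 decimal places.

λ̂_MAP = 6.346

Σxᵢ = 8+11+10 = 29, with n = 3.
Posterior ∝ λ^4e^(−2.2λ) · λ^29e^(−3λ) = λ^33e^(−5.2λ), i.e. Gamma(shape=34, rate=5.2).
The mode of a Gamma(a, b) with a ≥ 1 (shape–rate) is (a−1)/b = 33/5.2 ≈ 6.346.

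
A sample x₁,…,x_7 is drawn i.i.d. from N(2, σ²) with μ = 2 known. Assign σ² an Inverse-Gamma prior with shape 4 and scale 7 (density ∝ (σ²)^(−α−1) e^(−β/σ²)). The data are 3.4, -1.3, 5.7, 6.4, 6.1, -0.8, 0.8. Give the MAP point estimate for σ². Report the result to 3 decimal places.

Sum of squared deviations about the known mean: SS = (3.4−2)² + (-1.3−2)² + (5.7−2)² + (6.4−2)² + (6.1−2)² + (-0.8−2)² + (0.8−2)² = 71.99.
The Normal likelihood contributes (σ²)^(−n/2) exp(−SS/(2σ²)), so the posterior is Inverse-Gamma(α + n/2, β + SS/2) = Inverse-Gamma(7.5, 42.995).
The mode of Inverse-Gamma(a, b) is b/(a+1) = 42.995/8.5 ≈ 5.058.

σ̂²_MAP = 5.058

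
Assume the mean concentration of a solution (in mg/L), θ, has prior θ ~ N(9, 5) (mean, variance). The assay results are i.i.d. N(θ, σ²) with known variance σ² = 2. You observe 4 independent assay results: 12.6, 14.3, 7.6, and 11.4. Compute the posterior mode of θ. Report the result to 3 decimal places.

θ̂_MAP = 11.250

n = 4; x̄ = (12.6 + 14.3 + 7.6 + 11.4)/4 = 45.9/4 = 11.475.
For a Normal prior and Normal likelihood with known variance, the posterior is Normal; its mode equals its mean, the precision-weighted average.
Prior precision 1/σ₀² = 1/5 = 0.2; data precision n/σ² = 4/2 = 2.
θ̂ = (0.2·9 + 2·11.475) / (0.2 + 2) = 24.75/2.2 = 11.250.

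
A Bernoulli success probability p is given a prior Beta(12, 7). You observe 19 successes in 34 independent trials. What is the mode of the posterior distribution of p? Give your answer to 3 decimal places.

p̂_MAP = 0.588

Prior: Beta(12, 7).
Data: 19 successes in 34 trials. The binomial likelihood contributes p^19(1−p)^15, so the posterior is Beta(12+19, 7+15) = Beta(31, 22).
For Beta(a, b) with a, b > 1 the mode is (a−1)/(a+b−2) = 30/51 ≈ 0.588.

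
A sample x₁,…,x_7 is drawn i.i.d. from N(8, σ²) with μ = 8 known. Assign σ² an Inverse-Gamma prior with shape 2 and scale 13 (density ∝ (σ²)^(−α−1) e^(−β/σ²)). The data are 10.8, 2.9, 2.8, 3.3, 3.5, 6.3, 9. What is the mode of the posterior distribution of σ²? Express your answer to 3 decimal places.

σ̂²_MAP = 10.240

Sum of squared deviations about the known mean: SS = (10.8−8)² + (2.9−8)² + (2.8−8)² + (3.3−8)² + (3.5−8)² + (6.3−8)² + (9−8)² = 107.12.
The Normal likelihood contributes (σ²)^(−n/2) exp(−SS/(2σ²)), so the posterior is Inverse-Gamma(α + n/2, β + SS/2) = Inverse-Gamma(5.5, 66.56).
The mode of Inverse-Gamma(a, b) is b/(a+1) = 66.56/6.5 ≈ 10.240.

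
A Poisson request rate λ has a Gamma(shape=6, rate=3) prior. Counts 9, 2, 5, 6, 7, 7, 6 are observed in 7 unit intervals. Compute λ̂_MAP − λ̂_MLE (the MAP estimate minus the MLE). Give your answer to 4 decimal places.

Σxᵢ = 42. Posterior is Gamma(48, 10); MAP = (48−1)/10 = 47/10 ≈ 4.70000.
MLE = x̄ = 42/7 ≈ 6.00000.
Difference = 47/10 − 42/7 = -13/10 ≈ -1.3000.

MAP − MLE = -1.3000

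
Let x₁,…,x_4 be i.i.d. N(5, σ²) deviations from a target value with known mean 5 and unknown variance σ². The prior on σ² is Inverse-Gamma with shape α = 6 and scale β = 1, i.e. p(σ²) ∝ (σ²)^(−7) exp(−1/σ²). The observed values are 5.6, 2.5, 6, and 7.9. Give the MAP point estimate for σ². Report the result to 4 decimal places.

Sum of squared deviations about the known mean: SS = (5.6−5)² + (2.5−5)² + (6−5)² + (7.9−5)² = 16.02.
The Normal likelihood contributes (σ²)^(−n/2) exp(−SS/(2σ²)), so the posterior is Inverse-Gamma(α + n/2, β + SS/2) = Inverse-Gamma(8, 9.01).
The mode of Inverse-Gamma(a, b) is b/(a+1) = 9.01/9 ≈ 1.0011.

σ̂²_MAP = 1.0011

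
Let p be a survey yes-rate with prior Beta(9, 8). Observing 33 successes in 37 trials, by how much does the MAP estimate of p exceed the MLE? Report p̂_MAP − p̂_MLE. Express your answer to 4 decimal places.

MAP − MLE = -0.1034

Posterior is Beta(42, 12); MAP = (42−1)/(54−2) = 41/52 ≈ 0.78846.
MLE ignores the prior: p̂_MLE = k/n = 33/37 ≈ 0.89189.
Difference = 41/52 − 33/37 = -199/1924 ≈ -0.1034.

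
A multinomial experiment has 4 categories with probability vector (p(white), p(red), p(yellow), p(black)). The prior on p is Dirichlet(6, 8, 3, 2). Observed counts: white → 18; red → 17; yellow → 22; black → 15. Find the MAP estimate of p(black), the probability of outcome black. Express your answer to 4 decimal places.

The posterior is Dirichlet(αᵢ + nᵢ) = Dirichlet(24, 25, 25, 17).
For a Dirichlet(a₁,…,a_K) with all aᵢ > 1, the mode has j-th component (aⱼ − 1)/(Σaᵢ − K).
Here Σaᵢ = 91 and K = 4, so p(black) = (17 − 1)/(91 − 4) = 16/87 ≈ 0.1839.

MAP estimate of p(black) = 0.1839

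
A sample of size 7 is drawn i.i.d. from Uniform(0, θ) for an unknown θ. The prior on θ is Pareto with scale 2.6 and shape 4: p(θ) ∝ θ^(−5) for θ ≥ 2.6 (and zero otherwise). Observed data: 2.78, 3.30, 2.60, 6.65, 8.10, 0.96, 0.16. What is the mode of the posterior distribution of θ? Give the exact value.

The Uniform(0, θ) likelihood is θ^(−n) for θ ≥ max(xᵢ), zero otherwise. Here max(xᵢ) = 8.10.
Posterior ∝ θ^(−5) · θ^(−7) = θ^(−12) on θ ≥ max(2.6, 8.10) = 8.10.
This density is strictly decreasing in θ, so the posterior mode lies at the lower boundary of the support.

θ̂_MAP = 8.10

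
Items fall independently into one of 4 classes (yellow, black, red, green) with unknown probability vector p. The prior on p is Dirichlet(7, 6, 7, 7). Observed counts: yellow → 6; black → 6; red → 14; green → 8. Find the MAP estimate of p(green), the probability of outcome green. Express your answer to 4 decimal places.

MAP estimate of p(green) = 0.2456

The posterior is Dirichlet(αᵢ + nᵢ) = Dirichlet(13, 12, 21, 15).
For a Dirichlet(a₁,…,a_K) with all aᵢ > 1, the mode has j-th component (aⱼ − 1)/(Σaᵢ − K).
Here Σaᵢ = 61 and K = 4, so p(green) = (15 − 1)/(61 − 4) = 14/57 ≈ 0.2456.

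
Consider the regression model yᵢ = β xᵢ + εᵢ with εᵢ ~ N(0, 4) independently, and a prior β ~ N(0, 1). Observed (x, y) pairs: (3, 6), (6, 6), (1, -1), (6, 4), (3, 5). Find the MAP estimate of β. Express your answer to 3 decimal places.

β̂_MAP = 0.968

log p(β | y) = −Σ(yᵢ − βxᵢ)²/(2·4) − β²/(2·1) + const.
Setting the derivative to zero: Σxᵢ(yᵢ − βxᵢ)/4 − β/1 = 0, so β = Σxᵢyᵢ / (Σxᵢ² + σ²/τ²).
Σxᵢyᵢ = 3·6 + 6·6 + 1·(-1) + 6·4 + 3·5 = 92; Σxᵢ² = 91; σ²/τ² = 4.
β̂_MAP = 92 / (91 + 4) = 92/95 ≈ 0.968.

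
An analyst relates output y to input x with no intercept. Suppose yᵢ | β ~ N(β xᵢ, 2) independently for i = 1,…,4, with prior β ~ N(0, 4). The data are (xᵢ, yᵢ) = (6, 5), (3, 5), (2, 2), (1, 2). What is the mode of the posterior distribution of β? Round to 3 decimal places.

log p(β | y) = −Σ(yᵢ − βxᵢ)²/(2·2) − β²/(2·4) + const.
Setting the derivative to zero: Σxᵢ(yᵢ − βxᵢ)/2 − β/4 = 0, so β = Σxᵢyᵢ / (Σxᵢ² + σ²/τ²).
Σxᵢyᵢ = 6·5 + 3·5 + 2·2 + 1·2 = 51; Σxᵢ² = 50; σ²/τ² = 0.5.
β̂_MAP = 51 / (50 + 0.5) = 51/50.5 ≈ 1.010.

β̂_MAP = 1.010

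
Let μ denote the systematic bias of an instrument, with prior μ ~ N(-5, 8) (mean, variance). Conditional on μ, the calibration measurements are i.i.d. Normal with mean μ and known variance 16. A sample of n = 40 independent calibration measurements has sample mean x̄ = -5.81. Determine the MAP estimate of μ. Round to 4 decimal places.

n = 40, x̄ = -5.81.
For a Normal prior and Normal likelihood with known variance, the posterior is Normal; its mode equals its mean, the precision-weighted average.
Prior precision 1/σ₀² = 1/8 = 0.125; data precision n/σ² = 40/16 = 2.5.
μ̂ = (0.125·(-5) + 2.5·(-5.81)) / (0.125 + 2.5) = (-15.15)/2.625 = -202/35 ≈ -5.7714.

μ̂_MAP = -5.7714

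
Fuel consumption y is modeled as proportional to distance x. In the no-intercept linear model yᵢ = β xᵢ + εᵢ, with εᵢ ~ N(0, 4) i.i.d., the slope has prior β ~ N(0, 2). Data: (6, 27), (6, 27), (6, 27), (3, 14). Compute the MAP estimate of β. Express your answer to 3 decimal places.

β̂_MAP = 4.437

log p(β | y) = −Σ(yᵢ − βxᵢ)²/(2·4) − β²/(2·2) + const.
Setting the derivative to zero: Σxᵢ(yᵢ − βxᵢ)/4 − β/2 = 0, so β = Σxᵢyᵢ / (Σxᵢ² + σ²/τ²).
Σxᵢyᵢ = 6·27 + 6·27 + 6·27 + 3·14 = 528; Σxᵢ² = 117; σ²/τ² = 2.
β̂_MAP = 528 / (117 + 2) = 528/119 ≈ 4.437.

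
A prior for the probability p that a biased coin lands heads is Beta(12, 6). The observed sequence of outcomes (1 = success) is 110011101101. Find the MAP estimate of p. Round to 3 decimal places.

p̂_MAP = 0.679

Prior: Beta(12, 6).
Data: 8 successes in 12 trials (from the sequence). The binomial likelihood contributes p^8(1−p)^4, so the posterior is Beta(12+8, 6+4) = Beta(20, 10).
For Beta(a, b) with a, b > 1 the mode is (a−1)/(a+b−2) = 19/28 ≈ 0.679.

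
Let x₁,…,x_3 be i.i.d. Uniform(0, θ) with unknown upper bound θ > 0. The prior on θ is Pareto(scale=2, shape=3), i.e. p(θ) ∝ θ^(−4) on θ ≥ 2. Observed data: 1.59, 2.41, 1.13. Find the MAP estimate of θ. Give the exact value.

θ̂_MAP = 2.41

The Uniform(0, θ) likelihood is θ^(−n) for θ ≥ max(xᵢ), zero otherwise. Here max(xᵢ) = 2.41.
Posterior ∝ θ^(−4) · θ^(−3) = θ^(−7) on θ ≥ max(2, 2.41) = 2.41.
This density is strictly decreasing in θ, so the posterior mode lies at the lower boundary of the support.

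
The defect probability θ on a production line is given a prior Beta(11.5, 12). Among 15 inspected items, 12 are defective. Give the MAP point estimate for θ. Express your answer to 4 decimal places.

Prior: Beta(11.5, 12).
Data: 12 successes in 15 trials. The binomial likelihood contributes θ^12(1−θ)^3, so the posterior is Beta(11.5+12, 12+3) = Beta(23.5, 15).
For Beta(a, b) with a, b > 1 the mode is (a−1)/(a+b−2) = 22.5/36.5 ≈ 0.6164.

θ̂_MAP = 0.6164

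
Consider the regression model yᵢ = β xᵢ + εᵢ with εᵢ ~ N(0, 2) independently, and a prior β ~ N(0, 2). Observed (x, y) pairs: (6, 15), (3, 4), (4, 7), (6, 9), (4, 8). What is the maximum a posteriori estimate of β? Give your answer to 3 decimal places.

log p(β | y) = −Σ(yᵢ − βxᵢ)²/(2·2) − β²/(2·2) + const.
Setting the derivative to zero: Σxᵢ(yᵢ − βxᵢ)/2 − β/2 = 0, so β = Σxᵢyᵢ / (Σxᵢ² + σ²/τ²).
Σxᵢyᵢ = 6·15 + 3·4 + 4·7 + 6·9 + 4·8 = 216; Σxᵢ² = 113; σ²/τ² = 1.
β̂_MAP = 216 / (113 + 1) = 216/114 ≈ 1.895.

β̂_MAP = 1.895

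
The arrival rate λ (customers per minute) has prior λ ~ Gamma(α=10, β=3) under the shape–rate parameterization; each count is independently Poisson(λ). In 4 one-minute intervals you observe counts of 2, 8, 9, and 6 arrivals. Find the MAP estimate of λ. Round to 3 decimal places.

Σxᵢ = 2+8+9+6 = 25, with n = 4.
Posterior ∝ λ^9e^(−3λ) · λ^25e^(−4λ) = λ^34e^(−7λ), i.e. Gamma(shape=35, rate=7).
The mode of a Gamma(a, b) with a ≥ 1 (shape–rate) is (a−1)/b = 34/7 ≈ 4.857.

λ̂_MAP = 4.857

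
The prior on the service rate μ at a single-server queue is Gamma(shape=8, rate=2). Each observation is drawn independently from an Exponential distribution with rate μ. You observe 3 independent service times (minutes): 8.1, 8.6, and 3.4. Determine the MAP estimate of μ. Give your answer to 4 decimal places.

μ̂_MAP = 0.4525

The Exponential(rate=μ) likelihood is ∝ μ^n e^(−μΣtᵢ). Here n = 3 and Σtᵢ = 8.1 + 8.6 + 3.4 = 20.1.
Posterior ∝ μ^7e^(−2μ) · μ^3e^(−20.1μ) = μ^10e^(−22.1μ), i.e. Gamma(11, 22.1).
Mode = (a−1)/b = 10/22.1 ≈ 0.4525.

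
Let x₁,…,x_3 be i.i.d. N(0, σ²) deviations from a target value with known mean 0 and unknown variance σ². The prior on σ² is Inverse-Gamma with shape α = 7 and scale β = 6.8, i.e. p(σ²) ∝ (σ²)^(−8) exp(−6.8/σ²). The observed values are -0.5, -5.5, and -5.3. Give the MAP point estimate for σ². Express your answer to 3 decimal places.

Sum of squared deviations about the known mean: SS = (-0.5−0)² + (-5.5−0)² + (-5.3−0)² = 58.59.
The Normal likelihood contributes (σ²)^(−n/2) exp(−SS/(2σ²)), so the posterior is Inverse-Gamma(α + n/2, β + SS/2) = Inverse-Gamma(8.5, 36.095).
The mode of Inverse-Gamma(a, b) is b/(a+1) = 36.095/9.5 ≈ 3.799.

σ̂²_MAP = 3.799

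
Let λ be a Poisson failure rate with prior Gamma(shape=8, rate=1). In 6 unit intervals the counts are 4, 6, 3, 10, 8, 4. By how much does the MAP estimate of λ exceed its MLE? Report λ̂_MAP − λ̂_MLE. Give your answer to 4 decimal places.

Σxᵢ = 35. Posterior is Gamma(43, 7); MAP = (43−1)/7 = 42/7 ≈ 6.00000.
MLE = x̄ = 35/6 ≈ 5.83333.
Difference = 42/7 − 35/6 = 1/6 ≈ 0.1667.

MAP − MLE = 0.1667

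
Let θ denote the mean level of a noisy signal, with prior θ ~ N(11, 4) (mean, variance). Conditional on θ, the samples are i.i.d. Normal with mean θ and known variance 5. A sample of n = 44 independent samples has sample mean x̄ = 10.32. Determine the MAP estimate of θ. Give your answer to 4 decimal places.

θ̂_MAP = 10.3388

n = 44, x̄ = 10.32.
For a Normal prior and Normal likelihood with known variance, the posterior is Normal; its mode equals its mean, the precision-weighted average.
Prior precision 1/σ₀² = 1/4 = 0.25; data precision n/σ² = 44/5 = 8.8.
θ̂ = (0.25·11 + 8.8·10.32) / (0.25 + 8.8) = 93.566/9.05 = 46783/4525 ≈ 10.3388.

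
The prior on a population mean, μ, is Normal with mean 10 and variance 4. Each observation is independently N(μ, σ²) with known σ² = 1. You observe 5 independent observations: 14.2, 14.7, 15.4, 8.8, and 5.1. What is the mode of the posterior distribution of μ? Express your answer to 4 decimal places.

n = 5; x̄ = (14.2 + 14.7 + 15.4 + 8.8 + 5.1)/5 = 58.2/5 = 11.64.
For a Normal prior and Normal likelihood with known variance, the posterior is Normal; its mode equals its mean, the precision-weighted average.
Prior precision 1/σ₀² = 1/4 = 0.25; data precision n/σ² = 5/1 = 5.
μ̂ = (0.25·10 + 5·11.64) / (0.25 + 5) = 60.7/5.25 = 1214/105 ≈ 11.5619.

μ̂_MAP = 11.5619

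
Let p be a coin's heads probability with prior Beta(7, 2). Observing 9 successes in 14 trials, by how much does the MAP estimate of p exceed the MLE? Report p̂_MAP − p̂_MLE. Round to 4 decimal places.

Posterior is Beta(16, 7); MAP = (16−1)/(23−2) = 15/21 ≈ 0.71429.
MLE ignores the prior: p̂_MLE = k/n = 9/14 ≈ 0.64286.
Difference = 15/21 − 9/14 = 1/14 ≈ 0.0714.

MAP − MLE = 0.0714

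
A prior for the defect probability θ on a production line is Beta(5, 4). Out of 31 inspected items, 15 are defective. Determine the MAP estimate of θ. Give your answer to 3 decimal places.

Prior: Beta(5, 4).
Data: 15 successes in 31 trials. The binomial likelihood contributes θ^15(1−θ)^16, so the posterior is Beta(5+15, 4+16) = Beta(20, 20).
For Beta(a, b) with a, b > 1 the mode is (a−1)/(a+b−2) = 19/38 ≈ 0.500.

θ̂_MAP = 0.500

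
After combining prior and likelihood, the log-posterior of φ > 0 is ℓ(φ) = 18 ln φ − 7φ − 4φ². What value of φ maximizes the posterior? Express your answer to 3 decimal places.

φ̂_MAP = 1.125

ℓ'(φ) = 18/φ − 7 − 8φ. Setting this to zero and multiplying by φ: 8φ² + 7φ − 18 = 0.
φ = (−7 + √(7² + 4·8·18)) / (2·8) = (−7 + √625) / 16 = (−7 + 25)/16 = 9/8.
ℓ''(φ) = −18/φ² − 8 < 0, confirming a maximum.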